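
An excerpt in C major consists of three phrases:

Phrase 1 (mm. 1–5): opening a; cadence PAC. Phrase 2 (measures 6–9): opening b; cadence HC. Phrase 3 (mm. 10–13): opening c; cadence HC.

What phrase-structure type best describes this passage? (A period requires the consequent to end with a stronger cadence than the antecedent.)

phrase group

The final phrase closes with a half cadence, which is not stronger than the preceding half cadence; the 3 phrases lack an overall antecedent–consequent design and so form a phrase group.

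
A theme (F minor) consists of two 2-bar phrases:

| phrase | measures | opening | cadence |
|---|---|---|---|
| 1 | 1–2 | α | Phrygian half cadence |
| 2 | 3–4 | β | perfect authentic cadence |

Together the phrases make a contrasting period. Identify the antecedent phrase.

phrase 1

The phrase ending with the weaker cadence (Phrygian half cadence) is the antecedent; the one ending more conclusively (perfect authentic cadence) is the consequent. The antecedent is phrase 1.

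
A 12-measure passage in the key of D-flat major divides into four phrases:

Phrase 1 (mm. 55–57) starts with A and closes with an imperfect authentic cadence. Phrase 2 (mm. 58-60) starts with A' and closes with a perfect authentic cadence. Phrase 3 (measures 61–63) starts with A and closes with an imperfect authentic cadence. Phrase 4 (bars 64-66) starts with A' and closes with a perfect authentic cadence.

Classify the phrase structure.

repeated period

The cadence pattern IAC–PAC–IAC–PAC is weak–strong twice, and phrases 3–4 restate phrases 1–2: a period heard twice, not a double period (which would end weakly at phrase 2).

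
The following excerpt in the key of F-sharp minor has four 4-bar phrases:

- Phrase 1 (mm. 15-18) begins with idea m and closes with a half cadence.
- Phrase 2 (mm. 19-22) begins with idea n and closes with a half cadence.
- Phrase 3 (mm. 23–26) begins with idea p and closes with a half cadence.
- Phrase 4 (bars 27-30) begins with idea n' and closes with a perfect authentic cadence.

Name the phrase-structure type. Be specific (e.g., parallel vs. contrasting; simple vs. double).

Four phrases in two halves: the first half (measures 15–22) ends with a half cadence, the second (measures 23–30) with a perfect authentic cadence — a large antecedent–consequent pair, i.e. a double period.
Phrase 3 begins with different material from phrase 1, making it contrasting.

contrasting double period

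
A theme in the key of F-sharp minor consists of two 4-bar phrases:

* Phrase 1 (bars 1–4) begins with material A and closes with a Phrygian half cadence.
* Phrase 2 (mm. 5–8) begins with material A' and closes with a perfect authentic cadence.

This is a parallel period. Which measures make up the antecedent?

measures 1–4

The phrase ending with the weaker cadence (Phrygian half cadence) is the antecedent; the one ending more conclusively (perfect authentic cadence) is the consequent. The antecedent is measures 1–4.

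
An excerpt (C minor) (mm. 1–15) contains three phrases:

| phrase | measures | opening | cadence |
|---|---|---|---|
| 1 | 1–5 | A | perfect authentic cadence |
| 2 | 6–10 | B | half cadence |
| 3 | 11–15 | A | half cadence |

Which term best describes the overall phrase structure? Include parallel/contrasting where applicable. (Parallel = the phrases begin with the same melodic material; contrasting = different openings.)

phrase group

The final phrase closes with a half cadence, which is not stronger than the preceding half cadence; the 3 phrases lack an overall antecedent–consequent design and so form a phrase group.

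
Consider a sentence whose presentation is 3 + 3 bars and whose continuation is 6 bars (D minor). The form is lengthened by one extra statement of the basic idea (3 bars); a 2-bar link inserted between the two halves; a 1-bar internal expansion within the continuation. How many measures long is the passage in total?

Basic sentence: 3 + 3 + 6 = 12 bars.
12 (basic form) + 3 (extra statement) + 2 (link) + 1 (internal expansion) = 18.

18 measures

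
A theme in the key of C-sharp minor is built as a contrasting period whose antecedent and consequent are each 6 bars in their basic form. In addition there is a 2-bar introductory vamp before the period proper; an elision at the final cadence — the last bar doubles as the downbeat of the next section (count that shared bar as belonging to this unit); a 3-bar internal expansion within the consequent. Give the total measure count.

17 measures

Basic contrasting period: 6 + 6 = 12 bars.
12 (basic form) + 2 (introduction) + 3 (internal expansion) = 17.
The elision shares a bar with the next section but does not change this unit's count.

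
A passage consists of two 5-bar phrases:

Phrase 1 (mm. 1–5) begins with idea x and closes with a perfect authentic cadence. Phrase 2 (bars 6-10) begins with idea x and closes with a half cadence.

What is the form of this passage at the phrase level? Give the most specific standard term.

phrase group

The second phrase closes with a half cadence, which is not stronger than the first phrase's perfect authentic cadence; without a weak→strong cadential pair there is no antecedent–consequent relationship, so this is a phrase group rather than a period.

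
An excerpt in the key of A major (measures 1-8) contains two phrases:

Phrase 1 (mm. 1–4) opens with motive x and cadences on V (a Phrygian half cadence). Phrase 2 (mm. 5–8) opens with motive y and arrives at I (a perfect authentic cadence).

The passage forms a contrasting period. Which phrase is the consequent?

The phrase ending with the weaker cadence (Phrygian half cadence) is the antecedent; the one ending more conclusively (perfect authentic cadence) is the consequent. The consequent is phrase 2.

phrase 2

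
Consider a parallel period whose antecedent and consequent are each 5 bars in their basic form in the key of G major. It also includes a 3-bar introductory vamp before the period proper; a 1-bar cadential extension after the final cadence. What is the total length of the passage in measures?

Basic parallel period: 5 + 5 = 10 bars.
10 (basic form) + 3 (introduction) + 1 (cadential extension) = 14.

14 measures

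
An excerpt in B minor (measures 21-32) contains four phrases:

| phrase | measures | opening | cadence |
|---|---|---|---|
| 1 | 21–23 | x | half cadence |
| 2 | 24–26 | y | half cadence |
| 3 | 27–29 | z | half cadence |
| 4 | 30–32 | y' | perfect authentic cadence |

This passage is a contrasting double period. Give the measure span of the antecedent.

measures 21–26

In a double period the four phrases pair into a large antecedent (phrases 1–2, ending half cadence) and a large consequent (phrases 3–4, ending perfect authentic cadence). The antecedent spans measures 21–26.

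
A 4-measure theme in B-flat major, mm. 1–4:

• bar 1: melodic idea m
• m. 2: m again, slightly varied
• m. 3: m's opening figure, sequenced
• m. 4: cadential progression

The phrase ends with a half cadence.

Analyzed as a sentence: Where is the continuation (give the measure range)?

measures 3–4

After the presentation (mm. 1-2), the continuation covers the fragmentation through the cadence: mm. 3–4.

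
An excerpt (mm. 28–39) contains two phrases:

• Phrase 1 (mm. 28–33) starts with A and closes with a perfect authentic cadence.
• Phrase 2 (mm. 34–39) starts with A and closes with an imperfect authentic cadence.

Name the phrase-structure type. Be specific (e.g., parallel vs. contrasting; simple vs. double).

phrase group

The second phrase closes with an imperfect authentic cadence, which is not stronger than the first phrase's perfect authentic cadence; without a weak→strong cadential pair there is no antecedent–consequent relationship, so this is a phrase group rather than a period.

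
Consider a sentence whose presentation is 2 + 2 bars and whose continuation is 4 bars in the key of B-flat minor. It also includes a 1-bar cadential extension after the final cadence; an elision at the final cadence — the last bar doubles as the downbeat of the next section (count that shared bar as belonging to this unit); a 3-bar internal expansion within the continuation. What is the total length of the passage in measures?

Basic sentence: 2 + 2 + 4 = 8 bars.
8 (basic form) + 1 (cadential extension) + 3 (internal expansion) = 12.
The elision shares a bar with the next section but does not change this unit's count.

12 measures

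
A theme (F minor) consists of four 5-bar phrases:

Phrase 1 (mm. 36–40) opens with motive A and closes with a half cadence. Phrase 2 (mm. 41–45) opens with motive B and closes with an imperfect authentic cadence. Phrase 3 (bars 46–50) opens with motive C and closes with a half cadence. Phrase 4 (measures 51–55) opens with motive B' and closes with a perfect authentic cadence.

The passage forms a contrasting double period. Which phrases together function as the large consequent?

phrases 3 and 4

In a double period the first pair of phrases (ending imperfect authentic cadence) is the large antecedent and the second pair (ending perfect authentic cadence) is the large consequent; the consequent is phrases 3 and 4.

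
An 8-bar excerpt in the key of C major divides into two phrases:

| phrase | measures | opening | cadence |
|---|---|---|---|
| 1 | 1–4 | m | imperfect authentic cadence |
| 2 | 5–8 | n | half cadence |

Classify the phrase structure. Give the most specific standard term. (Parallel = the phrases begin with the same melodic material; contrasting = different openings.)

phrase group

The second phrase closes with a half cadence, which is not stronger than the first phrase's imperfect authentic cadence; without a weak→strong cadential pair there is no antecedent–consequent relationship, so this is a phrase group rather than a period.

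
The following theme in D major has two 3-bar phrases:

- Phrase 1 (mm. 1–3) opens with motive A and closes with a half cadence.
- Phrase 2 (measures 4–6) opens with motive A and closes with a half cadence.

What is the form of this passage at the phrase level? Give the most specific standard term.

repeated phrase

Both phrases have the same opening (A) and the same cadence (half cadence): the second is a restatement, not a consequent, so this is a repeated phrase rather than a period.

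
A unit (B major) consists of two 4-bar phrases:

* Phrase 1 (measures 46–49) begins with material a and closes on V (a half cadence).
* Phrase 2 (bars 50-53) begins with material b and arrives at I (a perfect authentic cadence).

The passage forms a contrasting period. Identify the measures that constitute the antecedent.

The antecedent is the phrase ending with the weaker cadence (half cadence, phrase 1) and the consequent the one ending more conclusively (perfect authentic cadence, phrase 2); the antecedent is measures 46–49.

measures 46–49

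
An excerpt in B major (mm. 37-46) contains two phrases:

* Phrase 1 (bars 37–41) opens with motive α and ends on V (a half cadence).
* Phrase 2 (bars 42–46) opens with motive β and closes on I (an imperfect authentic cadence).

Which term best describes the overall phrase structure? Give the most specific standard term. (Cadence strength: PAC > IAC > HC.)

contrasting period

Phrase 1 ends with a half cadence (weaker) and phrase 2 with an imperfect authentic cadence (stronger): antecedent + consequent = a period.
The two phrases open with different material (α / β), so the period is contrasting.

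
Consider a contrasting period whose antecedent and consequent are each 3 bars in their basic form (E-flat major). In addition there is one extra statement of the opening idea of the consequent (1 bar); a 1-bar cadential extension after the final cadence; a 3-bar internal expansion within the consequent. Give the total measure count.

11 measures

Basic contrasting period: 3 + 3 = 6 bars.
6 (basic form) + 1 (extra statement) + 1 (cadential extension) + 3 (internal expansion) = 11.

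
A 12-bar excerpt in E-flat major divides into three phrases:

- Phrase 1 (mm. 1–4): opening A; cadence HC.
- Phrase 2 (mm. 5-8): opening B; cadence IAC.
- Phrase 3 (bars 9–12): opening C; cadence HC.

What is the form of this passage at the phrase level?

The final phrase closes with a half cadence, which is not stronger than the preceding imperfect authentic cadence; the 3 phrases lack an overall antecedent–consequent design and so form a phrase group.

phrase group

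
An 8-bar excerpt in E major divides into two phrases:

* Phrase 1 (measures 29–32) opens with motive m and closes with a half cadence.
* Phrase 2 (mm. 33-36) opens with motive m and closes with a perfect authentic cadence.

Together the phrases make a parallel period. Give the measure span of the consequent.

measures 33–36

The phrase ending with the weaker cadence (half cadence) is the antecedent; the one ending more conclusively (perfect authentic cadence) is the consequent. The consequent is measures 33–36.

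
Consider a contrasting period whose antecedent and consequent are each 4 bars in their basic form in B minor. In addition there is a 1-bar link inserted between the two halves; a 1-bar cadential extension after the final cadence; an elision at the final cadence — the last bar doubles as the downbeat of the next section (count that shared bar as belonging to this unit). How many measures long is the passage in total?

10 measures

Basic contrasting period: 4 + 4 = 8 bars.
8 (basic form) + 1 (link) + 1 (cadential extension) = 10.
The elision shares a bar with the next section but does not change this unit's count.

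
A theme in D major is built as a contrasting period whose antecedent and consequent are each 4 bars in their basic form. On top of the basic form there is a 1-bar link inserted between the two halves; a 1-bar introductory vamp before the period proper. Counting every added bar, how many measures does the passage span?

10 measures

Basic contrasting period: 4 + 4 = 8 bars.
8 (basic form) + 1 (link) + 1 (introduction) = 10.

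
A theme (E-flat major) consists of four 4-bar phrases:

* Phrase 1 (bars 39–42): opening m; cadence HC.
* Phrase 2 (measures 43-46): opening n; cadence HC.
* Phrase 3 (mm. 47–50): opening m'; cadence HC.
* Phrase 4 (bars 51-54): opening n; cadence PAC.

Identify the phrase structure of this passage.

parallel double period

Four phrases in two halves: the first half (mm. 39–46) ends with a half cadence, the second (mm. 47–54) with a perfect authentic cadence — a large antecedent–consequent pair, i.e. a double period.
Phrase 3 begins with the same material as phrase 1, making it parallel.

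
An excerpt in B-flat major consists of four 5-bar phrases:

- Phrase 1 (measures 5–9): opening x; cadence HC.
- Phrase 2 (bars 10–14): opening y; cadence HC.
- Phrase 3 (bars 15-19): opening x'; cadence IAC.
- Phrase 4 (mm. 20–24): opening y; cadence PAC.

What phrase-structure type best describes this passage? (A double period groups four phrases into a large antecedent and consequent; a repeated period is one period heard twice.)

parallel double period

Four phrases in two halves: the first half (bars 5-14) ends with a half cadence, the second (mm. 15–24) with a perfect authentic cadence — a large antecedent–consequent pair, i.e. a double period.
Phrase 3 begins with the same material as phrase 1, making it parallel.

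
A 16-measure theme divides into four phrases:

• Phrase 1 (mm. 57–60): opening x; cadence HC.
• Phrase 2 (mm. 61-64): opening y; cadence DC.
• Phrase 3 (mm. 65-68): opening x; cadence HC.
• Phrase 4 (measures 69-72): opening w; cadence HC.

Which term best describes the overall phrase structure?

Phrase 4 ends with a half cadence, no stronger than phrase 2's deceptive cadence, so the four phrases do not form a double period; nor do phrases 3–4 duplicate 1–2, so it is not a repeated period. With no phrase reaching a conclusive cadence, the passage is a phrase group.

phrase group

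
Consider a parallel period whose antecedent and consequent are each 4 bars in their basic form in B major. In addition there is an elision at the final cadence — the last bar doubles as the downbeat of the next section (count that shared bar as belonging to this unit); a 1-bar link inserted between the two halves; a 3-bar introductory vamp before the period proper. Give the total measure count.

12 measures

Basic parallel period: 4 + 4 = 8 bars.
8 (basic form) + 1 (link) + 3 (introduction) = 12.
The elision shares a bar with the next section but does not change this unit's count.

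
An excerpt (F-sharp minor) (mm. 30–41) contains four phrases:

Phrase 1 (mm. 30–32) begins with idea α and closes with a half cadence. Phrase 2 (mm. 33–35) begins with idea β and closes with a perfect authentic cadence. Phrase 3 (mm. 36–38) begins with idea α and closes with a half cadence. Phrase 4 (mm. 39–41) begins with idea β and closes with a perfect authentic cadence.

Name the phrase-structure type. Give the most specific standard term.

The cadence pattern HC–PAC–HC–PAC is weak–strong twice, and phrases 3–4 restate phrases 1–2: a period heard twice, not a double period (which would end weakly at phrase 2).

repeated period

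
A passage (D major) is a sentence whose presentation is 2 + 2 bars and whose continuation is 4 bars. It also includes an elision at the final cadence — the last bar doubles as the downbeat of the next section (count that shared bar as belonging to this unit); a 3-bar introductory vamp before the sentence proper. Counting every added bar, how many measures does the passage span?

Basic sentence: 2 + 2 + 4 = 8 bars.
8 (basic form) + 3 (introduction) = 11.
The elision shares a bar with the next section but does not change this unit's count.

11 measures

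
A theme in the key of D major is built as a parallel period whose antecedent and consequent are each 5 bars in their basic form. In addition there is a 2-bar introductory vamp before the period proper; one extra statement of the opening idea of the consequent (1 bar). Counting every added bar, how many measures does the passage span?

Basic parallel period: 5 + 5 = 10 bars.
10 (basic form) + 2 (introduction) + 1 (extra statement) = 13.

13 measures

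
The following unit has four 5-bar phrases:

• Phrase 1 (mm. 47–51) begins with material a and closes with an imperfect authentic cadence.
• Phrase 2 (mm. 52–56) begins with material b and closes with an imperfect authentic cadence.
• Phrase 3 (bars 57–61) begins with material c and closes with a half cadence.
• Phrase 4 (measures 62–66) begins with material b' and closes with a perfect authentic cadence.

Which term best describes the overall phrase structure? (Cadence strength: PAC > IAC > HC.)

contrasting double period

Four phrases in two halves: the first half (mm. 47–56) ends with an imperfect authentic cadence, the second (bars 57–66) with a perfect authentic cadence — a large antecedent–consequent pair, i.e. a double period.
Phrase 3 begins with different material from phrase 1, making it contrasting.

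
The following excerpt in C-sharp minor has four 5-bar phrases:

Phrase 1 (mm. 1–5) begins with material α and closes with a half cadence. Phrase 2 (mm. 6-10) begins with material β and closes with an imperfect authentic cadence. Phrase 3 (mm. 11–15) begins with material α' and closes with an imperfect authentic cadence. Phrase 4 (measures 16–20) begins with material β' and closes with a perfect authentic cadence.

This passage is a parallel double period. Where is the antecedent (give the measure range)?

In a double period the four phrases pair into a large antecedent (phrases 1–2, ending imperfect authentic cadence) and a large consequent (phrases 3–4, ending perfect authentic cadence). The antecedent spans mm. 1–10.

measures 1–10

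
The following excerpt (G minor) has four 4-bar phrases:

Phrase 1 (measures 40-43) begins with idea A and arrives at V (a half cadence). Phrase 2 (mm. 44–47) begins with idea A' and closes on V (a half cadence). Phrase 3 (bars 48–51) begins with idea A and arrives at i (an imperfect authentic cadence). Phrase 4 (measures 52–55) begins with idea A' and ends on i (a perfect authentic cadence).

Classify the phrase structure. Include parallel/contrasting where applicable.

parallel double period

Four phrases in two halves: the first half (measures 40-47) ends with a half cadence, the second (mm. 48–55) with a perfect authentic cadence — a large antecedent–consequent pair, i.e. a double period.
Phrase 3 begins with the same material as phrase 1, making it parallel.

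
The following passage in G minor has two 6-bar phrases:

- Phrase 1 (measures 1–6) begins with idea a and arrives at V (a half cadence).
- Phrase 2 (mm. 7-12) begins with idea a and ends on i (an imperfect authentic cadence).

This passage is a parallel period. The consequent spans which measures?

The antecedent is the phrase ending with the weaker cadence (half cadence, phrase 1) and the consequent the one ending more conclusively (imperfect authentic cadence, phrase 2); the consequent is measures 7–12.

measures 7–12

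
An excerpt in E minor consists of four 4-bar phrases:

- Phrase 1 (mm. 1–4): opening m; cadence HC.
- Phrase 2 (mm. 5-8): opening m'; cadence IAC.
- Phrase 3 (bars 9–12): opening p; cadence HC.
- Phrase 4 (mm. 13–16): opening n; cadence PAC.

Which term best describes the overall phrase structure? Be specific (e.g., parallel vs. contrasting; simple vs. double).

Four phrases in two halves: the first half (mm. 1–8) ends with an imperfect authentic cadence, the second (bars 9-16) with a perfect authentic cadence — a large antecedent–consequent pair, i.e. a double period.
Phrase 3 begins with different material from phrase 1, making it contrasting.

contrasting double period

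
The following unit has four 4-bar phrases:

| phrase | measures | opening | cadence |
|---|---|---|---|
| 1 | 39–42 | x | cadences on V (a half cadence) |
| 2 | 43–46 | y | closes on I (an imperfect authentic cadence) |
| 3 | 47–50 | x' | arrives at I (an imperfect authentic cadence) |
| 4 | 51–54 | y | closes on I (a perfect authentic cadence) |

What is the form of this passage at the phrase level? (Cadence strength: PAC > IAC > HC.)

Four phrases in two halves: the first half (bars 39-46) ends with an imperfect authentic cadence, the second (bars 47-54) with a perfect authentic cadence — a large antecedent–consequent pair, i.e. a double period.
Phrase 3 begins with the same material as phrase 1, making it parallel.

parallel double period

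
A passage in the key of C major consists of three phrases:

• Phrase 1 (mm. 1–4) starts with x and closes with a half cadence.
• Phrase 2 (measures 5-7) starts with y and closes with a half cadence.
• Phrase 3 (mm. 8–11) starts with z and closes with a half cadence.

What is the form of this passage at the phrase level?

The final phrase closes with a half cadence, which is not stronger than the preceding half cadence; the 3 phrases lack an overall antecedent–consequent design and so form a phrase group.

phrase group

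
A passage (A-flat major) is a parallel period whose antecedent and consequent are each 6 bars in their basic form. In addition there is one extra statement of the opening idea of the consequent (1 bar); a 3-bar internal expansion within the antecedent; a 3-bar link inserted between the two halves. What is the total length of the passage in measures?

19 measures

Basic parallel period: 6 + 6 = 12 bars.
12 (basic form) + 1 (extra statement) + 3 (internal expansion) + 3 (link) = 19.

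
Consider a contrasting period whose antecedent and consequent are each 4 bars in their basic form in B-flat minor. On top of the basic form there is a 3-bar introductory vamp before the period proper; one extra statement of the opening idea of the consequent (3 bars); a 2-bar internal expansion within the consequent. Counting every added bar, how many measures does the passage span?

16 measures

Basic contrasting period: 4 + 4 = 8 bars.
8 (basic form) + 3 (introduction) + 3 (extra statement) + 2 (internal expansion) = 16.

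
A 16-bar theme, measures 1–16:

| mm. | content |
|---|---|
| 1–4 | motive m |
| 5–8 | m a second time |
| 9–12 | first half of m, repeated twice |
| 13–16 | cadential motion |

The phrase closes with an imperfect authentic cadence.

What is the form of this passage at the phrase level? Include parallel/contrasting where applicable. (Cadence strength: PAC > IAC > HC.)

Basic idea (bars 1-4) + its repetition (mm. 5-8) form the presentation; fragmentation and cadence (measures 9–16) form the continuation — the 16-bar whole is a sentence.

sentence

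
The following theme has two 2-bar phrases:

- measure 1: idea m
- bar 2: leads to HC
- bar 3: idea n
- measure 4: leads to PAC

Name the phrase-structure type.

contrasting period

Phrase 1 ends with a half cadence (weaker) and phrase 2 with a perfect authentic cadence (stronger): antecedent + consequent = a period.
The two phrases open with different material (m / n), so the period is contrasting.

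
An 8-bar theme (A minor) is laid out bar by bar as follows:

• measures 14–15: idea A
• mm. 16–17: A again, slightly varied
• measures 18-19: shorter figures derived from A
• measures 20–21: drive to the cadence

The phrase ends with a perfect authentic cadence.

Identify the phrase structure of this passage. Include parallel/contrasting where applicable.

Basic idea (bars 14-15) + its repetition (mm. 16–17) form the presentation; fragmentation and cadence (mm. 18–21) form the continuation — the 8-bar whole is a sentence.

sentence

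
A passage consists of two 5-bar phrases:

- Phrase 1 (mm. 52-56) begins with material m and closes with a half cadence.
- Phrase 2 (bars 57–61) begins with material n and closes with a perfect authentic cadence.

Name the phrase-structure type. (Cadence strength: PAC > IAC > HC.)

Phrase 1 ends with a half cadence (weaker) and phrase 2 with a perfect authentic cadence (stronger): antecedent + consequent = a period.
The two phrases open with different material (m / n), so the period is contrasting.

contrasting period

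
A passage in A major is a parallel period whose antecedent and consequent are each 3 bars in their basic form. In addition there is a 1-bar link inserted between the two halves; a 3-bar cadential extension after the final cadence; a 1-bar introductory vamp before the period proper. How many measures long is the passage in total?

Basic parallel period: 3 + 3 = 6 bars.
6 (basic form) + 1 (link) + 3 (cadential extension) + 1 (introduction) = 11.

11 measures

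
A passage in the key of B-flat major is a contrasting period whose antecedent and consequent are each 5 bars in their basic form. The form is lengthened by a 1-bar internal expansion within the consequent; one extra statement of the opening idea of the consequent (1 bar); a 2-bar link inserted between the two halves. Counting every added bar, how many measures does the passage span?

Basic contrasting period: 5 + 5 = 10 bars.
10 (basic form) + 1 (internal expansion) + 1 (extra statement) + 2 (link) = 14.

14 measures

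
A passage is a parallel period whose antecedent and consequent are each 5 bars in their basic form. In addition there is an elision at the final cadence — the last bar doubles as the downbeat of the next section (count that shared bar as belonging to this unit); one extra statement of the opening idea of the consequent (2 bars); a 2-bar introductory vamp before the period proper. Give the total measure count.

14 measures

Basic parallel period: 5 + 5 = 10 bars.
10 (basic form) + 2 (extra statement) + 2 (introduction) = 14.
The elision shares a bar with the next section but does not change this unit's count.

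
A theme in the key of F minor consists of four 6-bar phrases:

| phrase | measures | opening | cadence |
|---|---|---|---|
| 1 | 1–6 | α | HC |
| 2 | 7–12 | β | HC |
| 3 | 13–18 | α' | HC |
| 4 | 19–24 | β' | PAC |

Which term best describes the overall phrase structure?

Four phrases in two halves: the first half (measures 1-12) ends with a half cadence, the second (bars 13-24) with a perfect authentic cadence — a large antecedent–consequent pair, i.e. a double period.
Phrase 3 begins with the same material as phrase 1, making it parallel.

parallel double period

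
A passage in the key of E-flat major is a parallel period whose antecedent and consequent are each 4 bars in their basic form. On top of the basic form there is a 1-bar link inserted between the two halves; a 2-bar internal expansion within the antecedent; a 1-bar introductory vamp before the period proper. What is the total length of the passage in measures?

Basic parallel period: 4 + 4 = 8 bars.
8 (basic form) + 1 (link) + 2 (internal expansion) + 1 (introduction) = 12.

12 measures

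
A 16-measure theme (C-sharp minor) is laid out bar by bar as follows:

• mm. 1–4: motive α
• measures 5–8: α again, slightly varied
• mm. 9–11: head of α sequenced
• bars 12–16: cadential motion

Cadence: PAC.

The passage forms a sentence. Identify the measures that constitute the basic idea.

The presentation of a sentence is the basic idea (mm. 1–4) plus its repetition (mm. 5–8); the basic idea is therefore mm. 1-4.

measures 1–4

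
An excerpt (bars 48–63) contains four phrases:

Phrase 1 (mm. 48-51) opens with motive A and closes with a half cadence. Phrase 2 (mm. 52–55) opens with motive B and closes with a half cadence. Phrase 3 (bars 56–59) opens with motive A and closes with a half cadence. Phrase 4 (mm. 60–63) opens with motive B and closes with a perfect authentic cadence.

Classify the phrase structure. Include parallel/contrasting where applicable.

Four phrases in two halves: the first half (mm. 48–55) ends with a half cadence, the second (mm. 56-63) with a perfect authentic cadence — a large antecedent–consequent pair, i.e. a double period.
Phrase 3 begins with the same material as phrase 1, making it parallel.

parallel double period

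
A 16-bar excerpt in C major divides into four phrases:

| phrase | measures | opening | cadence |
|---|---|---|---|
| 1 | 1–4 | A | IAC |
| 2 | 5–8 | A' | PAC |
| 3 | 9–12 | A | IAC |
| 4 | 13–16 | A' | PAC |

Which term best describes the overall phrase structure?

repeated period

The cadence pattern IAC–PAC–IAC–PAC is weak–strong twice, and phrases 3–4 restate phrases 1–2: a period heard twice, not a double period (which would end weakly at phrase 2).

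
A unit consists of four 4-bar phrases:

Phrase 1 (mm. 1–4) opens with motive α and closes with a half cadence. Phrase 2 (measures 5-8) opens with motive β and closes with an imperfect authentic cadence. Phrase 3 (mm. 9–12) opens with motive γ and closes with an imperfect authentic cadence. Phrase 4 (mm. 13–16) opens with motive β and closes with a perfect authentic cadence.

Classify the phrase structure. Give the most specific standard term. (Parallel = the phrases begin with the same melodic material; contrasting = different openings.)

Four phrases in two halves: the first half (measures 1–8) ends with an imperfect authentic cadence, the second (mm. 9-16) with a perfect authentic cadence — a large antecedent–consequent pair, i.e. a double period.
Phrase 3 begins with different material from phrase 1, making it contrasting.

contrasting double period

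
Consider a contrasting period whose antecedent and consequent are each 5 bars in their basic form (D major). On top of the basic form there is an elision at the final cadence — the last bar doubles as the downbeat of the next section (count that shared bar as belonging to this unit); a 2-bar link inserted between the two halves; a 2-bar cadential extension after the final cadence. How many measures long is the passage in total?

Basic contrasting period: 5 + 5 = 10 bars.
10 (basic form) + 2 (link) + 2 (cadential extension) = 14.
The elision shares a bar with the next section but does not change this unit's count.

14 measures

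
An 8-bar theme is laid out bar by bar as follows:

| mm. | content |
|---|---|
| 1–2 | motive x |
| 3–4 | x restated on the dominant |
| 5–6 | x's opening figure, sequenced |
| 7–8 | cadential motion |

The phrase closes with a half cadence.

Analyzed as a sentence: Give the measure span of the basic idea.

measures 1–2

The presentation of a sentence is the basic idea (mm. 1–2) plus its repetition (mm. 3–4); the basic idea is therefore mm. 1–2.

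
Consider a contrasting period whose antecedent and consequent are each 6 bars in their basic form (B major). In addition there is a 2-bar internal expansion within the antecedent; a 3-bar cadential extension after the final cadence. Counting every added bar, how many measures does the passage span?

17 measures

Basic contrasting period: 6 + 6 = 12 bars.
12 (basic form) + 2 (internal expansion) + 3 (cadential extension) = 17.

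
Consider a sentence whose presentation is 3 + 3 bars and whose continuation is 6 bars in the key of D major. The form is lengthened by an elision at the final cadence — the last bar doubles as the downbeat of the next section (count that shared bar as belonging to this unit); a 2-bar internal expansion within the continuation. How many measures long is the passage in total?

Basic sentence: 3 + 3 + 6 = 12 bars.
12 (basic form) + 2 (internal expansion) = 14.
The elision shares a bar with the next section but does not change this unit's count.

14 measures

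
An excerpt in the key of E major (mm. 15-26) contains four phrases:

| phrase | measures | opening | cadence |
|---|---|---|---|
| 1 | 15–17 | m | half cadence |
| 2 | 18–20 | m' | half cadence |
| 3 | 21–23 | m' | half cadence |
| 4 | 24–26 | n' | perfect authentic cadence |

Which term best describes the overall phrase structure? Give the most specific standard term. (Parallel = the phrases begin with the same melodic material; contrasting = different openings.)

parallel double period

Four phrases in two halves: the first half (bars 15-20) ends with a half cadence, the second (mm. 21–26) with a perfect authentic cadence — a large antecedent–consequent pair, i.e. a double period.
Phrase 3 begins with the same material as phrase 1, making it parallel.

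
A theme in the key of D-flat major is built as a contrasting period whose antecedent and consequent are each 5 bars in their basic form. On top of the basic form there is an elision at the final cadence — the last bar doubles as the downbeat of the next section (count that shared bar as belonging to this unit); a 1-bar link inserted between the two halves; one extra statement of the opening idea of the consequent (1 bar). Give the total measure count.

Basic contrasting period: 5 + 5 = 10 bars.
10 (basic form) + 1 (link) + 1 (extra statement) = 12.
The elision shares a bar with the next section but does not change this unit's count.

12 measures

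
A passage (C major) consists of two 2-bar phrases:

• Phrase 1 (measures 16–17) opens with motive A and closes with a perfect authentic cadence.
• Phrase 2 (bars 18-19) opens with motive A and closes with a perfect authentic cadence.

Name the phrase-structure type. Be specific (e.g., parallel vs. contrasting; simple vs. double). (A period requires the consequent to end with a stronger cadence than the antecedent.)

Both phrases have the same opening (A) and the same cadence (perfect authentic cadence): the second is a restatement, not a consequent, so this is a repeated phrase rather than a period.

repeated phrase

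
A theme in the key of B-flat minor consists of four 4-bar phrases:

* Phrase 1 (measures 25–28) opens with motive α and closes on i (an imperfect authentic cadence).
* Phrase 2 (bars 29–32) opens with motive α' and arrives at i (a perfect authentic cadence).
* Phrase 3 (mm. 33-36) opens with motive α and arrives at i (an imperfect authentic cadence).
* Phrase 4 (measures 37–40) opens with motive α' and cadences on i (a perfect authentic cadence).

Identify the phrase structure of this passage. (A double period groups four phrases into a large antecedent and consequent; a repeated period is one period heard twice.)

repeated period

The cadence pattern IAC–PAC–IAC–PAC is weak–strong twice, and phrases 3–4 restate phrases 1–2: a period heard twice, not a double period (which would end weakly at phrase 2).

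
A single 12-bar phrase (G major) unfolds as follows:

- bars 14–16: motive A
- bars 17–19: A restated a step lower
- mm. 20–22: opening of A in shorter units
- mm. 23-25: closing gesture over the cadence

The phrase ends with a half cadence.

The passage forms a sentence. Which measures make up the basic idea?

The presentation of a sentence is the basic idea (measures 14-16) plus its repetition (measures 17–19); the basic idea is therefore measures 14–16.

measures 14–16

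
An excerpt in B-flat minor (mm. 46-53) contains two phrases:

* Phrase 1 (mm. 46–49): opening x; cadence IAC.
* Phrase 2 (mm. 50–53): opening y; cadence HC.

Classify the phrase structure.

phrase group

The second phrase closes with a half cadence, which is not stronger than the first phrase's imperfect authentic cadence; without a weak→strong cadential pair there is no antecedent–consequent relationship, so this is a phrase group rather than a period.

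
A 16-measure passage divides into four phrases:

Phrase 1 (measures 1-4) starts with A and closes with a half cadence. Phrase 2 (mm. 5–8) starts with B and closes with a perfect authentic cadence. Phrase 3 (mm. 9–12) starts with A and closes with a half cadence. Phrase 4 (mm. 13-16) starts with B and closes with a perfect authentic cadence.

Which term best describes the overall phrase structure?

The cadence pattern HC–PAC–HC–PAC is weak–strong twice, and phrases 3–4 restate phrases 1–2: a period heard twice, not a double period (which would end weakly at phrase 2).

repeated period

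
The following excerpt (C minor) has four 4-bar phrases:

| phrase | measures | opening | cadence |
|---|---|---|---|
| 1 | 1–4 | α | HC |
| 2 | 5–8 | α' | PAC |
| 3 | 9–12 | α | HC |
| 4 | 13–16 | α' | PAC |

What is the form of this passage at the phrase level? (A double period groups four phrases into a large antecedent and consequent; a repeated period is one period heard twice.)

The cadence pattern HC–PAC–HC–PAC is weak–strong twice, and phrases 3–4 restate phrases 1–2: a period heard twice, not a double period (which would end weakly at phrase 2).

repeated period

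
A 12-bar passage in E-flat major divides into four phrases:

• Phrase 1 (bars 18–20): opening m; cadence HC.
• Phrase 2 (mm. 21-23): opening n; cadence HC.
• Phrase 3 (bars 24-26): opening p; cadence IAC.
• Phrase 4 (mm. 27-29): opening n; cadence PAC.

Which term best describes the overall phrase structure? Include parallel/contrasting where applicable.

contrasting double period

Four phrases in two halves: the first half (measures 18–23) ends with a half cadence, the second (bars 24–29) with a perfect authentic cadence — a large antecedent–consequent pair, i.e. a double period.
Phrase 3 begins with different material from phrase 1, making it contrasting.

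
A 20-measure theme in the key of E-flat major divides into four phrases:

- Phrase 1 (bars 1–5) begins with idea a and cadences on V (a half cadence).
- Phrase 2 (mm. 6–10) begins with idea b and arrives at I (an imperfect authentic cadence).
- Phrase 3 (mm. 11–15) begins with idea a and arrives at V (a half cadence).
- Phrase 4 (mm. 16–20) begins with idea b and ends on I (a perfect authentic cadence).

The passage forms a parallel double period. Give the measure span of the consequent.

measures 11–20

In a double period the first pair of phrases (ending imperfect authentic cadence) is the large antecedent and the second pair (ending perfect authentic cadence) is the large consequent; the consequent is measures 11–20.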